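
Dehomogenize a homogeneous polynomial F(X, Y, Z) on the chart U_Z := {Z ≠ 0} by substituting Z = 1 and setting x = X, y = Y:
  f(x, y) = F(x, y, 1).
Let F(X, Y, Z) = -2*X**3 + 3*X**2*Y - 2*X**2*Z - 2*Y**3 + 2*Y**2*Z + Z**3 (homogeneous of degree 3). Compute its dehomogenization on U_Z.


f(x, y) = -2*x**3 + 3*x**2*y - 2*x**2 - 2*y**3 + 2*y**2 + 1

On U_Z we set Z = 1. Each monomial c·X^i·Y^j·Z^k in F becomes c·x^i·y^j·1^k = c·x^i·y^j.
Substituting Z = 1: F(X, Y, 1) = -2*x**3 + 3*x**2*y - 2*x**2 - 2*y**3 + 2*y**2 + 1.
Note: deg(f) ≤ deg(F) = 3; strict inequality happens when F is divisible by Z (lost terms).


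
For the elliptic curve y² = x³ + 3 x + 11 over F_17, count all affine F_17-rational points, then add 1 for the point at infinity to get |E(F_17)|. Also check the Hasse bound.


Affine points = {(1, 7), (1, 10), (2, 5), (2, 12), (3, 8), (3, 9), (4, 6), (4, 11), (5, 7), (5, 10), (7, 1), (7, 16), (9, 6), (9, 11), (10, 2), (10, 15), (11, 7), (11, 10), (14, 3), (14, 14)}; affine count = 20; |E(F_17)| = 21.

Discriminant check: Δ ∝ 4a³ + 27b² = 4·3³ + 27·11² = 4·27 + 27·121 ≡ 9 (mod 17). Nonzero ⇒ E is nonsingular.
For each x ∈ F_17, compute rhs = x³ + 3·x + 11 mod 17, then count y ∈ F_17 with y² ≡ rhs.
  x = 0: rhs = 11, matching y values: none (0 points).
  x = 1: rhs = 15, matching y values: 7, 10 (2 points).
  x = 2: rhs = 8, matching y values: 5, 12 (2 points).
  x = 3: rhs = 13, matching y values: 8, 9 (2 points).
  x = 4: rhs = 2, matching y values: 6, 11 (2 points).
  x = 5: rhs = 15, matching y values: 7, 10 (2 points).
  x = 6: rhs = 7, matching y values: none (0 points).
  x = 7: rhs = 1, matching y values: 1, 16 (2 points).
  x = 8: rhs = 3, matching y values: none (0 points).
  x = 9: rhs = 2, matching y values: 6, 11 (2 points).
  x = 10: rhs = 4, matching y values: 2, 15 (2 points).
  x = 11: rhs = 15, matching y values: 7, 10 (2 points).
  x = 12: rhs = 7, matching y values: none (0 points).
  x = 13: rhs = 3, matching y values: none (0 points).
  x = 14: rhs = 9, matching y values: 3, 14 (2 points).
  x = 15: rhs = 14, matching y values: none (0 points).
  x = 16: rhs = 7, matching y values: none (0 points).
Total affine count: 20.
Full point count |E(F_17)| = 20 + 1 = 21.
Hasse bound: |21 − (17+1)| = |3| = 3 ≤ 2√17 ≈ 8.2462 ✓.


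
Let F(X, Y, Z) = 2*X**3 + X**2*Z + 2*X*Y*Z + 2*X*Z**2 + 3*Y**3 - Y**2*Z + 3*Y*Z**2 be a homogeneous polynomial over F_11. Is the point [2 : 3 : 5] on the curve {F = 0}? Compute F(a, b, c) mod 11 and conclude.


F(2,3,5) ≡ 6 (mod 11); P is NOT on the curve.

Evaluate F(2, 3, 5) term-by-term (mod 11).
  2*X**3 ↦ 2·8·1·1 = 16
  X**2*Z ↦ 1·4·1·5 = 20
  2*X*Y*Z ↦ 2·2·3·5 = 60
  2*X*Z**2 ↦ 2·2·1·25 = 100
  3*Y**3 ↦ 3·1·27·1 = 81
  -Y**2*Z ↦ -1·1·9·5 = -45
  3*Y*Z**2 ↦ 3·1·3·25 = 225
Sum: F(2, 3, 5) = (16) + (20) + (60) + (100) + (81) + (-45) + (225) = 457.
Reducing mod 11: 457 ≡ 6 (mod 11).
Since F(a, b, c) ≡ 6 ≠ 0 (mod 11), P does NOT lie on the curve.


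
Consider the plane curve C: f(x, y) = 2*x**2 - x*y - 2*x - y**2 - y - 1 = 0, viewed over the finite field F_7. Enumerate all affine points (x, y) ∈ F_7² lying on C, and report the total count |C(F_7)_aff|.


Affine F_7-points: {(0, 2), (0, 4), (1, 6), (2, 2), (3, 4), (3, 6)}; count = 6.

For each of the 49 pairs (x, y) ∈ F_7², evaluate f(x, y) mod 7. Record the zeros.
  x = 0: [0↦6, 1↦4, 2↦0, 3↦1, 4↦0, 5↦4, 6↦6]  zeros at y ∈ {2, 4}
  x = 1: [0↦6, 1↦3, 2↦5, 3↦5, 4↦3, 5↦6, 6↦0]  zeros at y ∈ {6}
  x = 2: [0↦3, 1↦6, 2↦0, 3↦6, 4↦3, 5↦5, 6↦5]  zeros at y ∈ {2}
  x = 3: [0↦4, 1↦6, 2↦6, 3↦4, 4↦0, 5↦1, 6↦0]  zeros at y ∈ {4, 6}
  x = 4: [0↦2, 1↦3, 2↦2, 3↦6, 4↦1, 5↦1, 6↦6]  zeros at y ∈ ∅
  x = 5: [0↦4, 1↦4, 2↦2, 3↦5, 4↦6, 5↦5, 6↦2]  zeros at y ∈ ∅
  x = 6: [0↦3, 1↦2, 2↦6, 3↦1, 4↦1, 5↦6, 6↦2]  zeros at y ∈ ∅
Collecting zeros: affine points = {(0, 2), (0, 4), (1, 6), (2, 2), (3, 4), (3, 6)}.
Total count |C(F_7)_aff| = 6.


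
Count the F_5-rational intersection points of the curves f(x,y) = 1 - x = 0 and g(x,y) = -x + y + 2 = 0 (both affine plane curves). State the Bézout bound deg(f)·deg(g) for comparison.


Common zeros: {(1, 4)}; count = 1; Bézout bound = 1.

deg(f) = 1, deg(g) = 1, so Bézout bound = 1.
Scan x ∈ F_5. For each x, list the y ∈ F_5 with f(x, y) ≡ 0 and those with g(x, y) ≡ 0 (mod 5); the common zeros in that column are the intersection.
  x = 0: f ≡ 0 at y ∈ ∅; g ≡ 0 at y ∈ {3}; common: ∅.
  x = 1: f ≡ 0 at y ∈ {0, 1, 2, 3, 4}; g ≡ 0 at y ∈ {4}; common: {4}.
  x = 2: f ≡ 0 at y ∈ ∅; g ≡ 0 at y ∈ {0}; common: ∅.
  x = 3: f ≡ 0 at y ∈ ∅; g ≡ 0 at y ∈ {1}; common: ∅.
  x = 4: f ≡ 0 at y ∈ ∅; g ≡ 0 at y ∈ {2}; common: ∅.
Collecting: common zeros = {(1, 4)}, so the count is 1.
Comparison with the Bézout bound: 1 ≤ 1 = deg(f)·deg(g), as expected for curves with no common component (the bound is attained).


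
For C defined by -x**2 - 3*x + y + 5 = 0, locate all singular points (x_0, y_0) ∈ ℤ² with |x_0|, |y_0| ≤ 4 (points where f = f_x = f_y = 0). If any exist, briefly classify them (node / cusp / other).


No singular points in the scanned grid; C is smooth there.

Compute partial derivatives:
  f_x = -2*x - 3.
  f_y = 1.
f_y = 1 is a nonzero constant, so f_y never vanishes: no point (x, y) can satisfy f = f_x = f_y = 0. In particular no (x, y) ∈ {−4, ..., 4}² is singular; the curve is smooth.


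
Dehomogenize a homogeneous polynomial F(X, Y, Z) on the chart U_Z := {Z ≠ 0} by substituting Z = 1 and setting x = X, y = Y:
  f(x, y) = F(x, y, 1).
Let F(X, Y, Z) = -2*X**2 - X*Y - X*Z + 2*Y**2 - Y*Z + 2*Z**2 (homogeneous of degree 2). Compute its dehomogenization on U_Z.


f(x, y) = -2*x**2 - x*y - x + 2*y**2 - y + 2

On U_Z we set Z = 1. Each monomial c·X^i·Y^j·Z^k in F becomes c·x^i·y^j·1^k = c·x^i·y^j.
Substituting Z = 1: F(X, Y, 1) = -2*x**2 - x*y - x + 2*y**2 - y + 2.
Note: deg(f) ≤ deg(F) = 2; strict inequality happens when F is divisible by Z (lost terms).


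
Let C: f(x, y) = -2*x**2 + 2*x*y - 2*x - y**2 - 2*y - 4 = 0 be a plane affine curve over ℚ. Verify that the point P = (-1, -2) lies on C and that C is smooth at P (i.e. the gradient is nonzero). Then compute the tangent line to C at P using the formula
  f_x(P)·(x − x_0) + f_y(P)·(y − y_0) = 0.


Tangent line at P: -2*x - 2 = 0.

Step 1: f(-1, -2) = 0, so P lies on C.
Step 2: partial derivatives
  f_x(x, y) = -4*x + 2*y - 2, f_y(x, y) = 2*x - 2*y - 2.
  f_x(P) = -2, f_y(P) = 0 (gradient nonzero, so P is smooth).
Step 3: tangent line at P: -2·(x − -1) + 0·(y − -2) = 0.
Expanding: -2*x - 2 = 0.


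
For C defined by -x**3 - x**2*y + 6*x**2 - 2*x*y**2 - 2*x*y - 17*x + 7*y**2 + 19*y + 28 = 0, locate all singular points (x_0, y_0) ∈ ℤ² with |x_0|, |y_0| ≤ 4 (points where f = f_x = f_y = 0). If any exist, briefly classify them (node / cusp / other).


Singular points: {(3, -2)}; classification: node.

Compute partial derivatives:
  f_x = -3*x**2 - 2*x*y + 12*x - 2*y**2 - 2*y - 17.
  f_y = -x**2 - 4*x*y - 2*x + 14*y + 19.
Scan x_0 ∈ {−4, ..., 4}. For each x_0, f_y(x_0, y) is a polynomial in y; find its integer roots y ∈ {−4, ..., 4}, then test f_x and f at those candidates.
  x = -4: f_y(-4, y) = 30*y + 11; no integer root y with |y| ≤ 4.
  x = -3: f_y(-3, y) = 26*y + 16; no integer root y with |y| ≤ 4.
  x = -2: f_y(-2, y) = 22*y + 19; no integer root y with |y| ≤ 4.
  x = -1: f_y(-1, y) = 18*y + 20; no integer root y with |y| ≤ 4.
  x = 0: f_y(0, y) = 14*y + 19; no integer root y with |y| ≤ 4.
  x = 1: f_y(1, y) = 10*y + 16; no integer root y with |y| ≤ 4.
  x = 2: f_y(2, y) = 6*y + 11; no integer root y with |y| ≤ 4.
  x = 3: f_y(3, y) = 2*y + 4; vanishes at y ∈ {-2}. (3, -2): f_x = 0, f = 0 — SINGULAR.
  x = 4: f_y(4, y) = -2*y - 5; no integer root y with |y| ≤ 4.
Only singular point on the grid: (3, -2).
Classify: substitute x = 3 + u, y = -2 + v and expand: f = -u**3 - u**2*v - u**2 - 2*u*v**2 + v**2.
No constant or linear terms (consistent with a singular point). Quadratic part: -u**2 + v**2. Cubic part: -u**3 - u**2*v - 2*u*v**2.
The quadratic part v**2 - u**2 = (v − u)(v + u) splits into two distinct linear factors, so there are two distinct tangent lines y − -2 = ±(x − 3) — this is a node (ordinary double point).
Classification: node.


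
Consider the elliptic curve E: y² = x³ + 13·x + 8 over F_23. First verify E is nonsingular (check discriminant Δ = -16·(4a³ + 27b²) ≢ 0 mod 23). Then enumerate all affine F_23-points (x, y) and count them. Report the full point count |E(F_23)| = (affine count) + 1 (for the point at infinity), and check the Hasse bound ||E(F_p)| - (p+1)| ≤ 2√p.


Affine points = {(0, 10), (0, 13), (4, 3), (4, 20), (6, 7), (6, 16), (8, 7), (8, 16), (9, 7), (9, 16), (12, 11), (12, 12), (14, 6), (14, 17), (15, 6), (15, 17), (17, 6), (17, 17), (18, 5), (18, 18)}; affine count = 20; |E(F_23)| = 21.

Discriminant check: Δ ∝ 4a³ + 27b² = 4·13³ + 27·8² = 4·2197 + 27·64 ≡ 5 (mod 23). Nonzero ⇒ E is nonsingular.
For each x ∈ F_23, compute rhs = x³ + 13·x + 8 mod 23, then count y ∈ F_23 with y² ≡ rhs.
  x = 0: rhs = 8, matching y values: 10, 13 (2 points).
  x = 1: rhs = 22, matching y values: none (0 points).
  x = 2: rhs = 19, matching y values: none (0 points).
  x = 3: rhs = 5, matching y values: none (0 points).
  x = 4: rhs = 9, matching y values: 3, 20 (2 points).
  x = 5: rhs = 14, matching y values: none (0 points).
  x = 6: rhs = 3, matching y values: 7, 16 (2 points).
  x = 7: rhs = 5, matching y values: none (0 points).
  x = 8: rhs = 3, matching y values: 7, 16 (2 points).
  x = 9: rhs = 3, matching y values: 7, 16 (2 points).
  x = 10: rhs = 11, matching y values: none (0 points).
  x = 11: rhs = 10, matching y values: none (0 points).
  x = 12: rhs = 6, matching y values: 11, 12 (2 points).
  x = 13: rhs = 5, matching y values: none (0 points).
  x = 14: rhs = 13, matching y values: 6, 17 (2 points).
  x = 15: rhs = 13, matching y values: 6, 17 (2 points).
  x = 16: rhs = 11, matching y values: none (0 points).
  x = 17: rhs = 13, matching y values: 6, 17 (2 points).
  x = 18: rhs = 2, matching y values: 5, 18 (2 points).
  x = 19: rhs = 7, matching y values: none (0 points).
  x = 20: rhs = 11, matching y values: none (0 points).
  x = 21: rhs = 20, matching y values: none (0 points).
  x = 22: rhs = 17, matching y values: none (0 points).
Total affine count: 20.
Full point count |E(F_23)| = 20 + 1 = 21.
Hasse bound: |21 − (23+1)| = |-3| = 3 ≤ 2√23 ≈ 9.5917 ✓.


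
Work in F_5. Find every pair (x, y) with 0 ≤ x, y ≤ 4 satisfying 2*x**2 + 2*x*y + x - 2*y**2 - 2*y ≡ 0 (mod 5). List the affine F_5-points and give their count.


Affine F_5-points: {(0, 0), (0, 4), (1, 2), (1, 3), (2, 0), (2, 1), (3, 3), (3, 4), (4, 1), (4, 2)}; count = 10.

For each of the 25 pairs (x, y) ∈ F_5², evaluate f(x, y) mod 5. Record the zeros.
  x = 0: [0↦0, 1↦1, 2↦3, 3↦1, 4↦0]  zeros at y ∈ {0, 4}
  x = 1: [0↦3, 1↦1, 2↦0, 3↦0, 4↦1]  zeros at y ∈ {2, 3}
  x = 2: [0↦0, 1↦0, 2↦1, 3↦3, 4↦1]  zeros at y ∈ {0, 1}
  x = 3: [0↦1, 1↦3, 2↦1, 3↦0, 4↦0]  zeros at y ∈ {3, 4}
  x = 4: [0↦1, 1↦0, 2↦0, 3↦1, 4↦3]  zeros at y ∈ {1, 2}
Collecting zeros: affine points = {(0, 0), (0, 4), (1, 2), (1, 3), (2, 0), (2, 1), (3, 3), (3, 4), (4, 1), (4, 2)}.
Total count |C(F_5)_aff| = 10.


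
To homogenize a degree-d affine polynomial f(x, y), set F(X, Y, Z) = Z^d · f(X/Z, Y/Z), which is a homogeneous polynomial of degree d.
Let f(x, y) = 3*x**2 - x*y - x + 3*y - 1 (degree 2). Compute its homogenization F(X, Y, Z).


F(X, Y, Z) = 3*X**2 - X*Y - X*Z + 3*Y*Z - Z**2

deg(f) = 2.
Substitute x = X/Z, y = Y/Z into f, then multiply by Z^2.
  monomial 3·x^2·y^0 ↦ 3·X^2·Y^0·Z^0.
  monomial -1·x^1·y^1 ↦ -1·X^1·Y^1·Z^0.
  monomial -1·x^1·y^0 ↦ -1·X^1·Y^0·Z^1.
  monomial 3·x^0·y^1 ↦ 3·X^0·Y^1·Z^1.
  monomial -1·x^0·y^0 ↦ -1·X^0·Y^0·Z^2.
Collecting: F(X, Y, Z) = 3*X**2 - X*Y - X*Z + 3*Y*Z - Z**2.


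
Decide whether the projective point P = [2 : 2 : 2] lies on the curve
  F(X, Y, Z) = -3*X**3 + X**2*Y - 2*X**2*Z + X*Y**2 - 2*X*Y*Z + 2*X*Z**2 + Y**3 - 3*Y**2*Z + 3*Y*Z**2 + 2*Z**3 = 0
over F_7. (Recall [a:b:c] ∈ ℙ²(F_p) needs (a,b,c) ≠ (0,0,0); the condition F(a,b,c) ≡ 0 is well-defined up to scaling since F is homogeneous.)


F(2,2,2) ≡ 0 (mod 7); P is on the curve.

Evaluate F(2, 2, 2) term-by-term (mod 7).
  -3*X**3 ↦ -3·8·1·1 = -24
  X**2*Y ↦ 1·4·2·1 = 8
  -2*X**2*Z ↦ -2·4·1·2 = -16
  X*Y**2 ↦ 1·2·4·1 = 8
  -2*X*Y*Z ↦ -2·2·2·2 = -16
  2*X*Z**2 ↦ 2·2·1·4 = 16
  Y**3 ↦ 1·1·8·1 = 8
  -3*Y**2*Z ↦ -3·1·4·2 = -24
  3*Y*Z**2 ↦ 3·1·2·4 = 24
  2*Z**3 ↦ 2·1·1·8 = 16
Sum: F(2, 2, 2) = (-24) + (8) + (-16) + (8) + (-16) + (16) + (8) + (-24) + (24) + (16) = 0.
Reducing mod 7: 0 ≡ 0 (mod 7).
Since F(a, b, c) ≡ 0 (mod 7), P lies on the curve.


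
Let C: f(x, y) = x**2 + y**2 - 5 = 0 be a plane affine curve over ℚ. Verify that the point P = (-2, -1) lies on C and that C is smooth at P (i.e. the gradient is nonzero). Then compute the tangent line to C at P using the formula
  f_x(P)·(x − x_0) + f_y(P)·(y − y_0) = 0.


Tangent line at P: -4*x - 2*y - 10 = 0.

Step 1: f(-2, -1) = 0, so P lies on C.
Step 2: partial derivatives
  f_x(x, y) = 2*x, f_y(x, y) = 2*y.
  f_x(P) = -4, f_y(P) = -2 (gradient nonzero, so P is smooth).
Step 3: tangent line at P: -4·(x − -2) + -2·(y − -1) = 0.
Expanding: -4*x - 2*y - 10 = 0.


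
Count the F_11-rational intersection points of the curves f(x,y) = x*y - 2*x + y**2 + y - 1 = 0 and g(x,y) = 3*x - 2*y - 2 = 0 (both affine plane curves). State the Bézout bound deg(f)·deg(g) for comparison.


Common zeros: {(3, 9), (7, 4)}; count = 2; Bézout bound = 2.

deg(f) = 2, deg(g) = 1, so Bézout bound = 2.
Scan x ∈ F_11. For each x, list the y ∈ F_11 with f(x, y) ≡ 0 and those with g(x, y) ≡ 0 (mod 11); the common zeros in that column are the intersection.
  x = 0: f ≡ 0 at y ∈ {3, 7}; g ≡ 0 at y ∈ {10}; common: ∅.
  x = 1: f ≡ 0 at y ∈ {1, 8}; g ≡ 0 at y ∈ {6}; common: ∅.
  x = 2: f ≡ 0 at y ∈ ∅; g ≡ 0 at y ∈ {2}; common: ∅.
  x = 3: f ≡ 0 at y ∈ {9}; g ≡ 0 at y ∈ {9}; common: {9}.
  x = 4: f ≡ 0 at y ∈ ∅; g ≡ 0 at y ∈ {5}; common: ∅.
  x = 5: f ≡ 0 at y ∈ {0, 5}; g ≡ 0 at y ∈ {1}; common: ∅.
  x = 6: f ≡ 0 at y ∈ ∅; g ≡ 0 at y ∈ {8}; common: ∅.
  x = 7: f ≡ 0 at y ∈ {4, 10}; g ≡ 0 at y ∈ {4}; common: {4}.
  x = 8: f ≡ 0 at y ∈ ∅; g ≡ 0 at y ∈ {0}; common: ∅.
  x = 9: f ≡ 0 at y ∈ {6}; g ≡ 0 at y ∈ {7}; common: ∅.
  x = 10: f ≡ 0 at y ∈ ∅; g ≡ 0 at y ∈ {3}; common: ∅.
Collecting: common zeros = {(3, 9), (7, 4)}, so the count is 2.
Comparison with the Bézout bound: 2 ≤ 2 = deg(f)·deg(g), as expected for curves with no common component (the bound is attained).


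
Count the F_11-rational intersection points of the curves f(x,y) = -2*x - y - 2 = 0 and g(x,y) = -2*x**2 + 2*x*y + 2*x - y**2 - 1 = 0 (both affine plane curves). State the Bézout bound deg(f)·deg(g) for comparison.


Common zeros: ∅; count = 0; Bézout bound = 2.

deg(f) = 1, deg(g) = 2, so Bézout bound = 2.
Scan x ∈ F_11. For each x, list the y ∈ F_11 with f(x, y) ≡ 0 and those with g(x, y) ≡ 0 (mod 11); the common zeros in that column are the intersection.
  x = 0: f ≡ 0 at y ∈ {9}; g ≡ 0 at y ∈ ∅; common: ∅.
  x = 1: f ≡ 0 at y ∈ {7}; g ≡ 0 at y ∈ {1}; common: ∅.
  x = 2: f ≡ 0 at y ∈ {5}; g ≡ 0 at y ∈ ∅; common: ∅.
  x = 3: f ≡ 0 at y ∈ {3}; g ≡ 0 at y ∈ ∅; common: ∅.
  x = 4: f ≡ 0 at y ∈ {1}; g ≡ 0 at y ∈ ∅; common: ∅.
  x = 5: f ≡ 0 at y ∈ {10}; g ≡ 0 at y ∈ ∅; common: ∅.
  x = 6: f ≡ 0 at y ∈ {8}; g ≡ 0 at y ∈ ∅; common: ∅.
  x = 7: f ≡ 0 at y ∈ {6}; g ≡ 0 at y ∈ ∅; common: ∅.
  x = 8: f ≡ 0 at y ∈ {4}; g ≡ 0 at y ∈ ∅; common: ∅.
  x = 9: f ≡ 0 at y ∈ {2}; g ≡ 0 at y ∈ ∅; common: ∅.
  x = 10: f ≡ 0 at y ∈ {0}; g ≡ 0 at y ∈ ∅; common: ∅.
Collecting: common zeros = ∅, so the count is 0.
Comparison with the Bézout bound: 0 ≤ 2 = deg(f)·deg(g), as expected for curves with no common component (the affine F_11-count falls short of the bound because intersections may lie at infinity, over extension fields, or carry multiplicity).


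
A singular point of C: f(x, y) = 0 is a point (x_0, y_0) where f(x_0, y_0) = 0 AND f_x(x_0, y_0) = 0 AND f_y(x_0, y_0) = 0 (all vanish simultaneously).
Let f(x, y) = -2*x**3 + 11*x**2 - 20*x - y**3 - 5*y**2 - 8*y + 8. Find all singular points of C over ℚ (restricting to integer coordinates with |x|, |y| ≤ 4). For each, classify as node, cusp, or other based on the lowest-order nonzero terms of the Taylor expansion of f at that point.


Singular points: {(2, -2)}; classification: node.

Compute partial derivatives:
  f_x = -6*x**2 + 22*x - 20.
  f_y = -3*y**2 - 10*y - 8.
Scan x_0 ∈ {−4, ..., 4}. For each x_0, f_y(x_0, y) is a polynomial in y; find its integer roots y ∈ {−4, ..., 4}, then test f_x and f at those candidates.
  x = -4: f_y(-4, y) = -3*y**2 - 10*y - 8; vanishes at y ∈ {-2}. (-4, -2): f_x = -204 ≠ 0.
  x = -3: f_y(-3, y) = -3*y**2 - 10*y - 8; vanishes at y ∈ {-2}. (-3, -2): f_x = -140 ≠ 0.
  x = -2: f_y(-2, y) = -3*y**2 - 10*y - 8; vanishes at y ∈ {-2}. (-2, -2): f_x = -88 ≠ 0.
  x = -1: f_y(-1, y) = -3*y**2 - 10*y - 8; vanishes at y ∈ {-2}. (-1, -2): f_x = -48 ≠ 0.
  x = 0: f_y(0, y) = -3*y**2 - 10*y - 8; vanishes at y ∈ {-2}. (0, -2): f_x = -20 ≠ 0.
  x = 1: f_y(1, y) = -3*y**2 - 10*y - 8; vanishes at y ∈ {-2}. (1, -2): f_x = -4 ≠ 0.
  x = 2: f_y(2, y) = -3*y**2 - 10*y - 8; vanishes at y ∈ {-2}. (2, -2): f_x = 0, f = 0 — SINGULAR.
  x = 3: f_y(3, y) = -3*y**2 - 10*y - 8; vanishes at y ∈ {-2}. (3, -2): f_x = -8 ≠ 0.
  x = 4: f_y(4, y) = -3*y**2 - 10*y - 8; vanishes at y ∈ {-2}. (4, -2): f_x = -28 ≠ 0.
Only singular point on the grid: (2, -2).
Classify: substitute x = 2 + u, y = -2 + v and expand: f = -2*u**3 - u**2 - v**3 + v**2.
No constant or linear terms (consistent with a singular point). Quadratic part: -u**2 + v**2. Cubic part: -2*u**3 - v**3.
The quadratic part v**2 - u**2 = (v − u)(v + u) splits into two distinct linear factors, so there are two distinct tangent lines y − -2 = ±(x − 2) — this is a node (ordinary double point).
Classification: node.


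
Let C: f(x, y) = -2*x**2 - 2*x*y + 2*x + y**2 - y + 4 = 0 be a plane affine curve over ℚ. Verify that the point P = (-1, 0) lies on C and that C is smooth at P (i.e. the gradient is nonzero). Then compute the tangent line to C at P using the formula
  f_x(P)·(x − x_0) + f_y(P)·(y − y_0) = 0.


Tangent line at P: 6*x + y + 6 = 0.

Step 1: f(-1, 0) = 0, so P lies on C.
Step 2: partial derivatives
  f_x(x, y) = -4*x - 2*y + 2, f_y(x, y) = -2*x + 2*y - 1.
  f_x(P) = 6, f_y(P) = 1 (gradient nonzero, so P is smooth).
Step 3: tangent line at P: 6·(x − -1) + 1·(y − 0) = 0.
Expanding: 6*x + y + 6 = 0.


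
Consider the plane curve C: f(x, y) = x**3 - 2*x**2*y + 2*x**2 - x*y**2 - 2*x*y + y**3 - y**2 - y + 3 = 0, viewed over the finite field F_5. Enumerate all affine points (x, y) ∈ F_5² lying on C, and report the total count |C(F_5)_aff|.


Affine F_5-points: {(0, 2), (1, 1), (1, 3), (2, 3), (3, 1), (3, 2), (4, 2)}; count = 7.

For each of the 25 pairs (x, y) ∈ F_5², evaluate f(x, y) mod 5. Record the zeros.
  x = 0: [0↦3, 1↦2, 2↦0, 3↦3, 4↦2]  zeros at y ∈ {2}
  x = 1: [0↦1, 1↦0, 2↦1, 3↦0, 4↦3]  zeros at y ∈ {1, 3}
  x = 2: [0↦4, 1↦4, 2↦4, 3↦0, 4↦3]  zeros at y ∈ {3}
  x = 3: [0↦3, 1↦0, 2↦0, 3↦4, 4↦3]  zeros at y ∈ {1, 2}
  x = 4: [0↦4, 1↦4, 2↦0, 3↦3, 4↦4]  zeros at y ∈ {2}
Collecting zeros: affine points = {(0, 2), (1, 1), (1, 3), (2, 3), (3, 1), (3, 2), (4, 2)}.
Total count |C(F_5)_aff| = 7.


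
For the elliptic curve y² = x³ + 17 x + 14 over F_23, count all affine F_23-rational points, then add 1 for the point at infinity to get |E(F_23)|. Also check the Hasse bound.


Affine points = {(1, 3), (1, 20), (3, 0), (4, 10), (4, 13), (7, 4), (7, 19), (8, 8), (8, 15), (14, 11), (14, 12), (16, 9), (16, 14), (17, 8), (17, 15), (21, 8), (21, 15)}; affine count = 17; |E(F_23)| = 18.

Discriminant check: Δ ∝ 4a³ + 27b² = 4·17³ + 27·14² = 4·4913 + 27·196 ≡ 12 (mod 23). Nonzero ⇒ E is nonsingular.
For each x ∈ F_23, compute rhs = x³ + 17·x + 14 mod 23, then count y ∈ F_23 with y² ≡ rhs.
  x = 0: rhs = 14, matching y values: none (0 points).
  x = 1: rhs = 9, matching y values: 3, 20 (2 points).
  x = 2: rhs = 10, matching y values: none (0 points).
  x = 3: rhs = 0, matching y values: 0 (1 points).
  x = 4: rhs = 8, matching y values: 10, 13 (2 points).
  x = 5: rhs = 17, matching y values: none (0 points).
  x = 6: rhs = 10, matching y values: none (0 points).
  x = 7: rhs = 16, matching y values: 4, 19 (2 points).
  x = 8: rhs = 18, matching y values: 8, 15 (2 points).
  x = 9: rhs = 22, matching y values: none (0 points).
  x = 10: rhs = 11, matching y values: none (0 points).
  x = 11: rhs = 14, matching y values: none (0 points).
  x = 12: rhs = 14, matching y values: none (0 points).
  x = 13: rhs = 17, matching y values: none (0 points).
  x = 14: rhs = 6, matching y values: 11, 12 (2 points).
  x = 15: rhs = 10, matching y values: none (0 points).
  x = 16: rhs = 12, matching y values: 9, 14 (2 points).
  x = 17: rhs = 18, matching y values: 8, 15 (2 points).
  x = 18: rhs = 11, matching y values: none (0 points).
  x = 19: rhs = 20, matching y values: none (0 points).
  x = 20: rhs = 5, matching y values: none (0 points).
  x = 21: rhs = 18, matching y values: 8, 15 (2 points).
  x = 22: rhs = 19, matching y values: none (0 points).
Total affine count: 17.
Full point count |E(F_23)| = 17 + 1 = 18.
Hasse bound: |18 − (23+1)| = |-6| = 6 ≤ 2√23 ≈ 9.5917 ✓.


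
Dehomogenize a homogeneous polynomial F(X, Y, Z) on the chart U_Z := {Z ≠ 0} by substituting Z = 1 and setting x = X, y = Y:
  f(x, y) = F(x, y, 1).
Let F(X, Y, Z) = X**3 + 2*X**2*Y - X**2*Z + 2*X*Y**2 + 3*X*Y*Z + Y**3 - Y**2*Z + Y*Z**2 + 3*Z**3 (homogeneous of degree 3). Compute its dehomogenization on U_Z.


f(x, y) = x**3 + 2*x**2*y - x**2 + 2*x*y**2 + 3*x*y + y**3 - y**2 + y + 3

On U_Z we set Z = 1. Each monomial c·X^i·Y^j·Z^k in F becomes c·x^i·y^j·1^k = c·x^i·y^j.
Substituting Z = 1: F(X, Y, 1) = x**3 + 2*x**2*y - x**2 + 2*x*y**2 + 3*x*y + y**3 - y**2 + y + 3.
Note: deg(f) ≤ deg(F) = 3; strict inequality happens when F is divisible by Z (lost terms).


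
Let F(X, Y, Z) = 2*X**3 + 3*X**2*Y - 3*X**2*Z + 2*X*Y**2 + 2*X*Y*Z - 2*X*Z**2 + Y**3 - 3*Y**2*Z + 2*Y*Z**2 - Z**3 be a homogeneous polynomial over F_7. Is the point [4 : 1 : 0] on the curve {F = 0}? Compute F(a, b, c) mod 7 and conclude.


F(4,1,0) ≡ 3 (mod 7); P is NOT on the curve.

Evaluate F(4, 1, 0) term-by-term (mod 7).
  2*X**3 ↦ 2·64·1·1 = 128
  3*X**2*Y ↦ 3·16·1·1 = 48
  -3*X**2*Z ↦ -3·16·1·0 = 0
  2*X*Y**2 ↦ 2·4·1·1 = 8
  2*X*Y*Z ↦ 2·4·1·0 = 0
  -2*X*Z**2 ↦ -2·4·1·0 = 0
  Y**3 ↦ 1·1·1·1 = 1
  -3*Y**2*Z ↦ -3·1·1·0 = 0
  2*Y*Z**2 ↦ 2·1·1·0 = 0
  -Z**3 ↦ -1·1·1·0 = 0
Sum: F(4, 1, 0) = (128) + (48) + (0) + (8) + (0) + (0) + (1) + (0) + (0) + (0) = 185.
Reducing mod 7: 185 ≡ 3 (mod 7).
Since F(a, b, c) ≡ 3 ≠ 0 (mod 7), P does NOT lie on the curve.


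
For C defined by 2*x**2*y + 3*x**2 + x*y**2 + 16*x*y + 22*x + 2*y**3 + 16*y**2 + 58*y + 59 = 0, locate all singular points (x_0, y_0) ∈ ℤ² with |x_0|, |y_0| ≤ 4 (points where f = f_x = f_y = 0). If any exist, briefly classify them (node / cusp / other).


Singular points: {(-3, -2)}; classification: node.

Compute partial derivatives:
  f_x = 4*x*y + 6*x + y**2 + 16*y + 22.
  f_y = 2*x**2 + 2*x*y + 16*x + 6*y**2 + 32*y + 58.
Scan x_0 ∈ {−4, ..., 4}. For each x_0, f_y(x_0, y) is a polynomial in y; find its integer roots y ∈ {−4, ..., 4}, then test f_x and f at those candidates.
  x = -4: f_y(-4, y) = 6*y**2 + 24*y + 26; no integer root y with |y| ≤ 4.
  x = -3: f_y(-3, y) = 6*y**2 + 26*y + 28; vanishes at y ∈ {-2}. (-3, -2): f_x = 0, f = 0 — SINGULAR.
  x = -2: f_y(-2, y) = 6*y**2 + 28*y + 34; no integer root y with |y| ≤ 4.
  x = -1: f_y(-1, y) = 6*y**2 + 30*y + 44; no integer root y with |y| ≤ 4.
  x = 0: f_y(0, y) = 6*y**2 + 32*y + 58; no integer root y with |y| ≤ 4.
  x = 1: f_y(1, y) = 6*y**2 + 34*y + 76; no integer root y with |y| ≤ 4.
  x = 2: f_y(2, y) = 6*y**2 + 36*y + 98; no integer root y with |y| ≤ 4.
  x = 3: f_y(3, y) = 6*y**2 + 38*y + 124; no integer root y with |y| ≤ 4.
  x = 4: f_y(4, y) = 6*y**2 + 40*y + 154; no integer root y with |y| ≤ 4.
Only singular point on the grid: (-3, -2).
Classify: substitute x = -3 + u, y = -2 + v and expand: f = 2*u**2*v - u**2 + u*v**2 + 2*v**3 + v**2.
No constant or linear terms (consistent with a singular point). Quadratic part: -u**2 + v**2. Cubic part: 2*u**2*v + u*v**2 + 2*v**3.
The quadratic part v**2 - u**2 = (v − u)(v + u) splits into two distinct linear factors, so there are two distinct tangent lines y − -2 = ±(x − -3) — this is a node (ordinary double point).
Classification: node.


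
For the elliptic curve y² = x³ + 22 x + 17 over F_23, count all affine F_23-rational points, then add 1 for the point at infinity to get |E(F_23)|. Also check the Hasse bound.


Affine points = {(2, 0), (3, 8), (3, 15), (4, 10), (4, 13), (7, 10), (7, 13), (9, 1), (9, 22), (10, 8), (10, 15), (11, 7), (11, 16), (12, 10), (12, 13), (13, 4), (13, 19), (16, 7), (16, 16), (18, 9), (18, 14), (19, 7), (19, 16), (20, 4), (20, 19)}; affine count = 25; |E(F_23)| = 26.

Discriminant check: Δ ∝ 4a³ + 27b² = 4·22³ + 27·17² = 4·10648 + 27·289 ≡ 2 (mod 23). Nonzero ⇒ E is nonsingular.
For each x ∈ F_23, compute rhs = x³ + 22·x + 17 mod 23, then count y ∈ F_23 with y² ≡ rhs.
  x = 0: rhs = 17, matching y values: none (0 points).
  x = 1: rhs = 17, matching y values: none (0 points).
  x = 2: rhs = 0, matching y values: 0 (1 points).
  x = 3: rhs = 18, matching y values: 8, 15 (2 points).
  x = 4: rhs = 8, matching y values: 10, 13 (2 points).
  x = 5: rhs = 22, matching y values: none (0 points).
  x = 6: rhs = 20, matching y values: none (0 points).
  x = 7: rhs = 8, matching y values: 10, 13 (2 points).
  x = 8: rhs = 15, matching y values: none (0 points).
  x = 9: rhs = 1, matching y values: 1, 22 (2 points).
  x = 10: rhs = 18, matching y values: 8, 15 (2 points).
  x = 11: rhs = 3, matching y values: 7, 16 (2 points).
  x = 12: rhs = 8, matching y values: 10, 13 (2 points).
  x = 13: rhs = 16, matching y values: 4, 19 (2 points).
  x = 14: rhs = 10, matching y values: none (0 points).
  x = 15: rhs = 19, matching y values: none (0 points).
  x = 16: rhs = 3, matching y values: 7, 16 (2 points).
  x = 17: rhs = 14, matching y values: none (0 points).
  x = 18: rhs = 12, matching y values: 9, 14 (2 points).
  x = 19: rhs = 3, matching y values: 7, 16 (2 points).
  x = 20: rhs = 16, matching y values: 4, 19 (2 points).
  x = 21: rhs = 11, matching y values: none (0 points).
  x = 22: rhs = 17, matching y values: none (0 points).
Total affine count: 25.
Full point count |E(F_23)| = 25 + 1 = 26.
Hasse bound: |26 − (23+1)| = |2| = 2 ≤ 2√23 ≈ 9.5917 ✓.


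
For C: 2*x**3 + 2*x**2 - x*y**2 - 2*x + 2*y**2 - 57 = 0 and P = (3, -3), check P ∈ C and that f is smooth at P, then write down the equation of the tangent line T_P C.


Tangent line at P: 55*x + 6*y - 147 = 0.

Step 1: f(3, -3) = 0, so P lies on C.
Step 2: partial derivatives
  f_x(x, y) = 6*x**2 + 4*x - y**2 - 2, f_y(x, y) = -2*x*y + 4*y.
  f_x(P) = 55, f_y(P) = 6 (gradient nonzero, so P is smooth).
Step 3: tangent line at P: 55·(x − 3) + 6·(y − -3) = 0.
Expanding: 55*x + 6*y - 147 = 0.


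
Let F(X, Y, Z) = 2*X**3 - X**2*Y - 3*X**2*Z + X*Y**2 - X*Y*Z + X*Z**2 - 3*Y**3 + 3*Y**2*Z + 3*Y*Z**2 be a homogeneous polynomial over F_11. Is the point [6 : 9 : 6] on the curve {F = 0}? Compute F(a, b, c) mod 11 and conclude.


F(6,9,6) ≡ 4 (mod 11); P is NOT on the curve.

Evaluate F(6, 9, 6) term-by-term (mod 11).
  2*X**3 ↦ 2·216·1·1 = 432
  -X**2*Y ↦ -1·36·9·1 = -324
  -3*X**2*Z ↦ -3·36·1·6 = -648
  X*Y**2 ↦ 1·6·81·1 = 486
  -X*Y*Z ↦ -1·6·9·6 = -324
  X*Z**2 ↦ 1·6·1·36 = 216
  -3*Y**3 ↦ -3·1·729·1 = -2187
  3*Y**2*Z ↦ 3·1·81·6 = 1458
  3*Y*Z**2 ↦ 3·1·9·36 = 972
Sum: F(6, 9, 6) = (432) + (-324) + (-648) + (486) + (-324) + (216) + (-2187) + (1458) + (972) = 81.
Reducing mod 11: 81 ≡ 4 (mod 11).
Since F(a, b, c) ≡ 4 ≠ 0 (mod 11), P does NOT lie on the curve.


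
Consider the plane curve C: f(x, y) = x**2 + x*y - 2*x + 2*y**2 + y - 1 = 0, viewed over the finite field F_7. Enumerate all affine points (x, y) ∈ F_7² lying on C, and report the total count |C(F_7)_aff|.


Affine F_7-points: {(0, 4), (0, 6), (3, 6), (4, 0), (4, 1), (5, 0), (5, 4)}; count = 7.

For each of the 49 pairs (x, y) ∈ F_7², evaluate f(x, y) mod 7. Record the zeros.
  x = 0: [0↦6, 1↦2, 2↦2, 3↦6, 4↦0, 5↦5, 6↦0]  zeros at y ∈ {4, 6}
  x = 1: [0↦5, 1↦2, 2↦3, 3↦1, 4↦3, 5↦2, 6↦5]  zeros at y ∈ ∅
  x = 2: [0↦6, 1↦4, 2↦6, 3↦5, 4↦1, 5↦1, 6↦5]  zeros at y ∈ ∅
  x = 3: [0↦2, 1↦1, 2↦4, 3↦4, 4↦1, 5↦2, 6↦0]  zeros at y ∈ {6}
  x = 4: [0↦0, 1↦0, 2↦4, 3↦5, 4↦3, 5↦5, 6↦4]  zeros at y ∈ {0, 1}
  x = 5: [0↦0, 1↦1, 2↦6, 3↦1, 4↦0, 5↦3, 6↦3]  zeros at y ∈ {0, 4}
  x = 6: [0↦2, 1↦4, 2↦3, 3↦6, 4↦6, 5↦3, 6↦4]  zeros at y ∈ ∅
Collecting zeros: affine points = {(0, 4), (0, 6), (3, 6), (4, 0), (4, 1), (5, 0), (5, 4)}.
Total count |C(F_7)_aff| = 7.


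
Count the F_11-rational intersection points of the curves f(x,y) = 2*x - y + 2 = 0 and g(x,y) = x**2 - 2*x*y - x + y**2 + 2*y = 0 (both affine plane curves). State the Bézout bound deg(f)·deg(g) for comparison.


Common zeros: ∅; count = 0; Bézout bound = 2.

deg(f) = 1, deg(g) = 2, so Bézout bound = 2.
Scan x ∈ F_11. For each x, list the y ∈ F_11 with f(x, y) ≡ 0 and those with g(x, y) ≡ 0 (mod 11); the common zeros in that column are the intersection.
  x = 0: f ≡ 0 at y ∈ {2}; g ≡ 0 at y ∈ {0, 9}; common: ∅.
  x = 1: f ≡ 0 at y ∈ {4}; g ≡ 0 at y ∈ {0}; common: ∅.
  x = 2: f ≡ 0 at y ∈ {6}; g ≡ 0 at y ∈ ∅; common: ∅.
  x = 3: f ≡ 0 at y ∈ {8}; g ≡ 0 at y ∈ {5, 10}; common: ∅.
  x = 4: f ≡ 0 at y ∈ {10}; g ≡ 0 at y ∈ ∅; common: ∅.
  x = 5: f ≡ 0 at y ∈ {1}; g ≡ 0 at y ∈ ∅; common: ∅.
  x = 6: f ≡ 0 at y ∈ {3}; g ≡ 0 at y ∈ ∅; common: ∅.
  x = 7: f ≡ 0 at y ∈ {5}; g ≡ 0 at y ∈ {2, 10}; common: ∅.
  x = 8: f ≡ 0 at y ∈ {7}; g ≡ 0 at y ∈ {5, 9}; common: ∅.
  x = 9: f ≡ 0 at y ∈ {9}; g ≡ 0 at y ∈ {2, 3}; common: ∅.
  x = 10: f ≡ 0 at y ∈ {0}; g ≡ 0 at y ∈ ∅; common: ∅.
Collecting: common zeros = ∅, so the count is 0.
Comparison with the Bézout bound: 0 ≤ 2 = deg(f)·deg(g), as expected for curves with no common component (the affine F_11-count falls short of the bound because intersections may lie at infinity, over extension fields, or carry multiplicity).


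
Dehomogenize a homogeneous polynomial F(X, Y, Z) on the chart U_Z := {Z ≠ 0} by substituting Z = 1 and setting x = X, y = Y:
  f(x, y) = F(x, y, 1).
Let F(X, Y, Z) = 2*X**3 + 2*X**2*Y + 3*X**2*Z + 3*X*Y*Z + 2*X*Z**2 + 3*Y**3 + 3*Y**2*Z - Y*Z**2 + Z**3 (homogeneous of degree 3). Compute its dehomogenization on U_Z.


f(x, y) = 2*x**3 + 2*x**2*y + 3*x**2 + 3*x*y + 2*x + 3*y**3 + 3*y**2 - y + 1

On U_Z we set Z = 1. Each monomial c·X^i·Y^j·Z^k in F becomes c·x^i·y^j·1^k = c·x^i·y^j.
Substituting Z = 1: F(X, Y, 1) = 2*x**3 + 2*x**2*y + 3*x**2 + 3*x*y + 2*x + 3*y**3 + 3*y**2 - y + 1.
Note: deg(f) ≤ deg(F) = 3; strict inequality happens when F is divisible by Z (lost terms).


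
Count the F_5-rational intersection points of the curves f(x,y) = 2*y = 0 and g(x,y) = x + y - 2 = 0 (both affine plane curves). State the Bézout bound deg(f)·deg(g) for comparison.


Common zeros: {(2, 0)}; count = 1; Bézout bound = 1.

deg(f) = 1, deg(g) = 1, so Bézout bound = 1.
Scan x ∈ F_5. For each x, list the y ∈ F_5 with f(x, y) ≡ 0 and those with g(x, y) ≡ 0 (mod 5); the common zeros in that column are the intersection.
  x = 0: f ≡ 0 at y ∈ {0}; g ≡ 0 at y ∈ {2}; common: ∅.
  x = 1: f ≡ 0 at y ∈ {0}; g ≡ 0 at y ∈ {1}; common: ∅.
  x = 2: f ≡ 0 at y ∈ {0}; g ≡ 0 at y ∈ {0}; common: {0}.
  x = 3: f ≡ 0 at y ∈ {0}; g ≡ 0 at y ∈ {4}; common: ∅.
  x = 4: f ≡ 0 at y ∈ {0}; g ≡ 0 at y ∈ {3}; common: ∅.
Collecting: common zeros = {(2, 0)}, so the count is 1.
Comparison with the Bézout bound: 1 ≤ 1 = deg(f)·deg(g), as expected for curves with no common component (the bound is attained).


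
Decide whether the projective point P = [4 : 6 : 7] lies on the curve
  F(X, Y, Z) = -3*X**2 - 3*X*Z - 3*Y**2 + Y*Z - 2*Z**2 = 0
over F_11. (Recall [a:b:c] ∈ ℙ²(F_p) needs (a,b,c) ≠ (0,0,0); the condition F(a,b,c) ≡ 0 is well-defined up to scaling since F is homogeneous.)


F(4,6,7) ≡ 1 (mod 11); P is NOT on the curve.

Evaluate F(4, 6, 7) term-by-term (mod 11).
  -3*X**2 ↦ -3·16·1·1 = -48
  -3*X*Z ↦ -3·4·1·7 = -84
  -3*Y**2 ↦ -3·1·36·1 = -108
  Y*Z ↦ 1·1·6·7 = 42
  -2*Z**2 ↦ -2·1·1·49 = -98
Sum: F(4, 6, 7) = (-48) + (-84) + (-108) + (42) + (-98) = -296.
Reducing mod 11: -296 ≡ 1 (mod 11).
Since F(a, b, c) ≡ 1 ≠ 0 (mod 11), P does NOT lie on the curve.


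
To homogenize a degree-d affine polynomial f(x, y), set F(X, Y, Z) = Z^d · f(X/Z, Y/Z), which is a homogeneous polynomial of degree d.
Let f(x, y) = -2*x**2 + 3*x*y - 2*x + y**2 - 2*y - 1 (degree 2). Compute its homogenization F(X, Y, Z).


F(X, Y, Z) = -2*X**2 + 3*X*Y - 2*X*Z + Y**2 - 2*Y*Z - Z**2

deg(f) = 2.
Substitute x = X/Z, y = Y/Z into f, then multiply by Z^2.
  monomial -2·x^2·y^0 ↦ -2·X^2·Y^0·Z^0.
  monomial 3·x^1·y^1 ↦ 3·X^1·Y^1·Z^0.
  monomial -2·x^1·y^0 ↦ -2·X^1·Y^0·Z^1.
  monomial 1·x^0·y^2 ↦ 1·X^0·Y^2·Z^0.
  monomial -2·x^0·y^1 ↦ -2·X^0·Y^1·Z^1.
  monomial -1·x^0·y^0 ↦ -1·X^0·Y^0·Z^2.
Collecting: F(X, Y, Z) = -2*X**2 + 3*X*Y - 2*X*Z + Y**2 - 2*Y*Z - Z**2.


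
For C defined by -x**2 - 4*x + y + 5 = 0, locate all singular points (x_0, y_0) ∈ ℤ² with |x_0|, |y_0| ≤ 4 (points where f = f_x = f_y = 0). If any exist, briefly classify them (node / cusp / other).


No singular points in the scanned grid; C is smooth there.

Compute partial derivatives:
  f_x = -2*x - 4.
  f_y = 1.
f_y = 1 is a nonzero constant, so f_y never vanishes: no point (x, y) can satisfy f = f_x = f_y = 0. In particular no (x, y) ∈ {−4, ..., 4}² is singular; the curve is smooth.


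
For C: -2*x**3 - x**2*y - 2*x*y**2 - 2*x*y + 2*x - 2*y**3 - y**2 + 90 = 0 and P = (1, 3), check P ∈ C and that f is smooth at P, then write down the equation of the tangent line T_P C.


Tangent line at P: -34*x - 75*y + 259 = 0.

Step 1: f(1, 3) = 0, so P lies on C.
Step 2: partial derivatives
  f_x(x, y) = -6*x**2 - 2*x*y - 2*y**2 - 2*y + 2, f_y(x, y) = -x**2 - 4*x*y - 2*x - 6*y**2 - 2*y.
  f_x(P) = -34, f_y(P) = -75 (gradient nonzero, so P is smooth).
Step 3: tangent line at P: -34·(x − 1) + -75·(y − 3) = 0.
Expanding: -34*x - 75*y + 259 = 0.


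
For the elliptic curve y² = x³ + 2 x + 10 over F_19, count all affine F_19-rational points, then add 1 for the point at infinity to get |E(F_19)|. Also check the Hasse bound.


Affine points = {(3, 9), (3, 10), (4, 5), (4, 14), (7, 5), (7, 14), (8, 5), (8, 14), (9, 4), (9, 15), (10, 2), (10, 17), (17, 6), (17, 13), (18, 8), (18, 11)}; affine count = 16; |E(F_19)| = 17.

Discriminant check: Δ ∝ 4a³ + 27b² = 4·2³ + 27·10² = 4·8 + 27·100 ≡ 15 (mod 19). Nonzero ⇒ E is nonsingular.
For each x ∈ F_19, compute rhs = x³ + 2·x + 10 mod 19, then count y ∈ F_19 with y² ≡ rhs.
  x = 0: rhs = 10, matching y values: none (0 points).
  x = 1: rhs = 13, matching y values: none (0 points).
  x = 2: rhs = 3, matching y values: none (0 points).
  x = 3: rhs = 5, matching y values: 9, 10 (2 points).
  x = 4: rhs = 6, matching y values: 5, 14 (2 points).
  x = 5: rhs = 12, matching y values: none (0 points).
  x = 6: rhs = 10, matching y values: none (0 points).
  x = 7: rhs = 6, matching y values: 5, 14 (2 points).
  x = 8: rhs = 6, matching y values: 5, 14 (2 points).
  x = 9: rhs = 16, matching y values: 4, 15 (2 points).
  x = 10: rhs = 4, matching y values: 2, 17 (2 points).
  x = 11: rhs = 14, matching y values: none (0 points).
  x = 12: rhs = 14, matching y values: none (0 points).
  x = 13: rhs = 10, matching y values: none (0 points).
  x = 14: rhs = 8, matching y values: none (0 points).
  x = 15: rhs = 14, matching y values: none (0 points).
  x = 16: rhs = 15, matching y values: none (0 points).
  x = 17: rhs = 17, matching y values: 6, 13 (2 points).
  x = 18: rhs = 7, matching y values: 8, 11 (2 points).
Total affine count: 16.
Full point count |E(F_19)| = 16 + 1 = 17.
Hasse bound: |17 − (19+1)| = |-3| = 3 ≤ 2√19 ≈ 8.7178 ✓.


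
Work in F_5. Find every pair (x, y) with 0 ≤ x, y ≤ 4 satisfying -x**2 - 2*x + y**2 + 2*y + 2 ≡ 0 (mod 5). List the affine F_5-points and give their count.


Affine F_5-points: {(0, 1), (0, 2), (3, 1), (3, 2)}; count = 4.

For each of the 25 pairs (x, y) ∈ F_5², evaluate f(x, y) mod 5. Record the zeros.
  x = 0: [0↦2, 1↦0, 2↦0, 3↦2, 4↦1]  zeros at y ∈ {1, 2}
  x = 1: [0↦4, 1↦2, 2↦2, 3↦4, 4↦3]  zeros at y ∈ ∅
  x = 2: [0↦4, 1↦2, 2↦2, 3↦4, 4↦3]  zeros at y ∈ ∅
  x = 3: [0↦2, 1↦0, 2↦0, 3↦2, 4↦1]  zeros at y ∈ {1, 2}
  x = 4: [0↦3, 1↦1, 2↦1, 3↦3, 4↦2]  zeros at y ∈ ∅
Collecting zeros: affine points = {(0, 1), (0, 2), (3, 1), (3, 2)}.
Total count |C(F_5)_aff| = 4.


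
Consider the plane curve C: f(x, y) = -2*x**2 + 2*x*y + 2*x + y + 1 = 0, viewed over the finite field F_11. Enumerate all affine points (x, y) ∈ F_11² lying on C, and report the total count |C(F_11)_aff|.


Affine F_11-points: {(0, 10), (1, 7), (2, 5), (3, 0), (4, 5), (6, 2), (7, 7), (8, 2), (9, 0), (10, 8)}; count = 10.

For each of the 121 pairs (x, y) ∈ F_11², evaluate f(x, y) mod 11. Record the zeros.
  x = 0: [0↦1, 1↦2, 2↦3, 3↦4, 4↦5, 5↦6, 6↦7, 7↦8, 8↦9, 9↦10, 10↦0]  zeros at y ∈ {10}
  x = 1: [0↦1, 1↦4, 2↦7, 3↦10, 4↦2, 5↦5, 6↦8, 7↦0, 8↦3, 9↦6, 10↦9]  zeros at y ∈ {7}
  x = 2: [0↦8, 1↦2, 2↦7, 3↦1, 4↦6, 5↦0, 6↦5, 7↦10, 8↦4, 9↦9, 10↦3]  zeros at y ∈ {5}
  x = 3: [0↦0, 1↦7, 2↦3, 3↦10, 4↦6, 5↦2, 6↦9, 7↦5, 8↦1, 9↦8, 10↦4]  zeros at y ∈ {0}
  x = 4: [0↦10, 1↦8, 2↦6, 3↦4, 4↦2, 5↦0, 6↦9, 7↦7, 8↦5, 9↦3, 10↦1]  zeros at y ∈ {5}
  x = 5: [0↦5, 1↦5, 2↦5, 3↦5, 4↦5, 5↦5, 6↦5, 7↦5, 8↦5, 9↦5, 10↦5]  zeros at y ∈ ∅
  x = 6: [0↦7, 1↦9, 2↦0, 3↦2, 4↦4, 5↦6, 6↦8, 7↦10, 8↦1, 9↦3, 10↦5]  zeros at y ∈ {2}
  x = 7: [0↦5, 1↦9, 2↦2, 3↦6, 4↦10, 5↦3, 6↦7, 7↦0, 8↦4, 9↦8, 10↦1]  zeros at y ∈ {7}
  x = 8: [0↦10, 1↦5, 2↦0, 3↦6, 4↦1, 5↦7, 6↦2, 7↦8, 8↦3, 9↦9, 10↦4]  zeros at y ∈ {2}
  x = 9: [0↦0, 1↦8, 2↦5, 3↦2, 4↦10, 5↦7, 6↦4, 7↦1, 8↦9, 9↦6, 10↦3]  zeros at y ∈ {0}
  x = 10: [0↦8, 1↦7, 2↦6, 3↦5, 4↦4, 5↦3, 6↦2, 7↦1, 8↦0, 9↦10, 10↦9]  zeros at y ∈ {8}
Collecting zeros: affine points = {(0, 10), (1, 7), (2, 5), (3, 0), (4, 5), (6, 2), (7, 7), (8, 2), (9, 0), (10, 8)}.
Total count |C(F_11)_aff| = 10.


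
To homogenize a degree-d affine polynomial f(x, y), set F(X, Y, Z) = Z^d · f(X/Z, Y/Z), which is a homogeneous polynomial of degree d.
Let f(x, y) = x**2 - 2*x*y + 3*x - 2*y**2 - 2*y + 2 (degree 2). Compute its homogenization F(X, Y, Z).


F(X, Y, Z) = X**2 - 2*X*Y + 3*X*Z - 2*Y**2 - 2*Y*Z + 2*Z**2

deg(f) = 2.
Substitute x = X/Z, y = Y/Z into f, then multiply by Z^2.
  monomial 1·x^2·y^0 ↦ 1·X^2·Y^0·Z^0.
  monomial -2·x^1·y^1 ↦ -2·X^1·Y^1·Z^0.
  monomial 3·x^1·y^0 ↦ 3·X^1·Y^0·Z^1.
  monomial -2·x^0·y^2 ↦ -2·X^0·Y^2·Z^0.
  monomial -2·x^0·y^1 ↦ -2·X^0·Y^1·Z^1.
  monomial 2·x^0·y^0 ↦ 2·X^0·Y^0·Z^2.
Collecting: F(X, Y, Z) = X**2 - 2*X*Y + 3*X*Z - 2*Y**2 - 2*Y*Z + 2*Z**2.
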